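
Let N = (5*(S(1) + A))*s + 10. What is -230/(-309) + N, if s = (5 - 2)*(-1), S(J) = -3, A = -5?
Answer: 40400/309 ≈ 130.74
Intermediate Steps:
s = -3 (s = 3*(-1) = -3)
N = 130 (N = (5*(-3 - 5))*(-3) + 10 = (5*(-8))*(-3) + 10 = -40*(-3) + 10 = 120 + 10 = 130)
-230/(-309) + N = -230/(-309) + 130 = -230*(-1/309) + 130 = 230/309 + 130 = 40400/309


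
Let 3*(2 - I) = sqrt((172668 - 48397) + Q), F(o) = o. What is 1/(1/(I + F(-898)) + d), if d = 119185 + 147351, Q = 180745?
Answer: 614838845248/163876685740572163 - 2*sqrt(76254)/163876685740572163 ≈ 3.7518e-6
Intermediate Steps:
d = 266536
I = 2 - 2*sqrt(76254)/3 (I = 2 - sqrt((172668 - 48397) + 180745)/3 = 2 - sqrt(124271 + 180745)/3 = 2 - 2*sqrt(76254)/3 ≈ -182.09)
1/(1/(I + F(-898)) + d) = 1/(1/((2 - 2*sqrt(76254)/3) - 898) + 266536) = 1/(1/(-896 - 2*sqrt(76254)/3) + 266536) = 1/(266536 + 1/(-896 - 2*sqrt(76254)/3))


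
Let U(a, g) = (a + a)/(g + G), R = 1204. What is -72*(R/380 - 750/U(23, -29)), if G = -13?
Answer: -108228456/2185 ≈ -49533.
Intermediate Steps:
U(a, g) = 2*a/(-13 + g) (U(a, g) = (a + a)/(g - 13) = (2*a)/(-13 + g) = 2*a/(-13 + g))
-72*(R/380 - 750/U(23, -29)) = -72*(1204/380 - 750/(2*23/(-13 - 29))) = -72*(1204*(1/380) - 750/(2*23/(-42))) = -72*(301/95 - 750/(2*23*(-1/42))) = -72*(301/95 - 750/(-23/21)) = -72*(301/95 - 750*(-21/23)) = -72*(301/95 + 15750/23) = -72*1503173/2185 = -108228456/2185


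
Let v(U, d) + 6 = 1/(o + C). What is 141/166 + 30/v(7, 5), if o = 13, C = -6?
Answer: -29079/6806 ≈ -4.2726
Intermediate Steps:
v(U, d) = -41/7 (v(U, d) = -6 + 1/(13 - 6) = -6 + 1/7 = -41/7)
141/166 + 30/v(7, 5) = 141/166 + 30/(-41/7) = 141*(1/166) + 30*(-7/41) = 141/166 - 210/41 = -29079/6806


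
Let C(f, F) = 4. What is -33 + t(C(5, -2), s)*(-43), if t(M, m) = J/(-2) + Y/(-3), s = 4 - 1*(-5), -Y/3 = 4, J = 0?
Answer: -205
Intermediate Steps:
Y = -12 (Y = -3*4 = -12)
s = 9 (s = 4 + 5 = 9)
t(M, m) = 4 (t(M, m) = 0/(-2) - 12/(-3) = 0*(-½) - 12*(-⅓) = 0 + 4 = 4)
-33 + t(C(5, -2), s)*(-43) = -33 + 4*(-43) = -33 - 172 = -205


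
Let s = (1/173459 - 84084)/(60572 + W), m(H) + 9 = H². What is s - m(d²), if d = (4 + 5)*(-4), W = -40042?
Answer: -1196257072242289/712222654 ≈ -1.6796e+6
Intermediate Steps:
d = -36 (d = 9*(-4) = -36)
m(H) = -9 + H²
s = -2917025311/712222654 (s = (1/173459 - 84084)/(60572 - 40042) = (1/173459 - 84084)/20530 = -14585126555/173459*1/20530 = -2917025311/712222654 ≈ -4.0957)
s - m(d²) = -2917025311/712222654 - (-9 + ((-36)²)²) = -2917025311/712222654 - (-9 + 1296²) = -2917025311/712222654 - (-9 + 1679616) = -2917025311/712222654 - 1*1679607 = -2917025311/712222654 - 1679607 = -1196257072242289/712222654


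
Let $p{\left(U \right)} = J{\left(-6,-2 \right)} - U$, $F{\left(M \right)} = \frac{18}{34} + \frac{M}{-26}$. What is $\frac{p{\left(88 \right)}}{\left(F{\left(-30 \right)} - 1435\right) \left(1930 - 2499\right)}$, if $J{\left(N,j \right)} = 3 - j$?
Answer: $- \frac{18343}{180238147} \approx -0.00010177$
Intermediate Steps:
$F{\left(M \right)} = \frac{9}{17} - \frac{M}{26}$ ($F{\left(M \right)} = 18 \cdot \frac{1}{34} + M \left(- \frac{1}{26}\right) = \frac{9}{17} - \frac{M}{26}$)
$p{\left(U \right)} = 5 - U$ ($p{\left(U \right)} = \left(3 - -2\right) - U = \left(3 + 2\right) - U = 5 - U$)
$\frac{p{\left(88 \right)}}{\left(F{\left(-30 \right)} - 1435\right) \left(1930 - 2499\right)} = \frac{5 - 88}{\left(\left(\frac{9}{17} - - \frac{15}{13}\right) - 1435\right) \left(1930 - 2499\right)} = \frac{5 - 88}{\left(\left(\frac{9}{17} + \frac{15}{13}\right) - 1435\right) \left(-569\right)} = - \frac{83}{\left(\frac{372}{221} - 1435\right) \left(-569\right)} = - \frac{83}{\left(- \frac{316763}{221}\right) \left(-569\right)} = - \frac{83}{\frac{180238147}{221}} = \left(-83\right) \frac{221}{180238147} = - \frac{18343}{180238147}$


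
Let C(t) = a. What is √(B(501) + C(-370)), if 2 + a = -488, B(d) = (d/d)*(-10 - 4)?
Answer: 6*I*√14 ≈ 22.45*I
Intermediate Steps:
B(d) = -14 (B(d) = 1*(-14) = -14)
a = -490 (a = -2 - 488 = -490)
C(t) = -490
√(B(501) + C(-370)) = √(-14 - 490) = √(-504) = 6*I*√14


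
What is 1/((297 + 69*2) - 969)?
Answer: -1/534 ≈ -0.0018727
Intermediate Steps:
1/((297 + 69*2) - 969) = 1/((297 + 138) - 969) = 1/(435 - 969) = 1/(-534) = -1/534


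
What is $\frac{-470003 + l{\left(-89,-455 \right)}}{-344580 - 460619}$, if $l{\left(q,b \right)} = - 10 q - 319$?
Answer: $\frac{469432}{805199} \approx 0.583$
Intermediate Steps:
$l{\left(q,b \right)} = -319 - 10 q$
$\frac{-470003 + l{\left(-89,-455 \right)}}{-344580 - 460619} = \frac{-470003 - -571}{-344580 - 460619} = \frac{-470003 + \left(-319 + 890\right)}{-805199} = \left(-470003 + 571\right) \left(- \frac{1}{805199}\right) = \left(-469432\right) \left(- \frac{1}{805199}\right) = \frac{469432}{805199}$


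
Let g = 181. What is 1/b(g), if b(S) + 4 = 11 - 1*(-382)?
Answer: 1/389 ≈ 0.0025707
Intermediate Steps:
b(S) = 389 (b(S) = -4 + (11 - 1*(-382)) = -4 + (11 + 382) = -4 + 393 = 389)
1/b(g) = 1/389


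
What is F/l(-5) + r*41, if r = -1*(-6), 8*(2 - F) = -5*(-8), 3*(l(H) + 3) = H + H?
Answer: 4683/19 ≈ 246.47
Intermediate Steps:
l(H) = -3 + 2*H/3 (l(H) = -3 + (H + H)/3 = -3 + (2*H)/3 = -3 + 2*H/3)
F = -3 (F = 2 - (-5)*(-8)/8 = 2 - ⅛*40 = 2 - 5 = -3)
r = 6
F/l(-5) + r*41 = -3/(-3 + (⅔)*(-5)) + 6*41 = -3/(-3 - 10/3) + 246 = -3/(-19/3) + 246 = -3*(-3/19) + 246 = 9/19 + 246 = 4683/19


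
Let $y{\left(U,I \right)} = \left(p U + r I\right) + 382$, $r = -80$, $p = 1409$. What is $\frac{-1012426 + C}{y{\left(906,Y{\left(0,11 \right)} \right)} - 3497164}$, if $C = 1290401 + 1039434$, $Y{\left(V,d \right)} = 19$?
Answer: $- \frac{1317409}{2221748} \approx -0.59296$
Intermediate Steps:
$C = 2329835$
$y{\left(U,I \right)} = 382 - 80 I + 1409 U$ ($y{\left(U,I \right)} = \left(1409 U - 80 I\right) + 382 = \left(- 80 I + 1409 U\right) + 382 = 382 - 80 I + 1409 U$)
$\frac{-1012426 + C}{y{\left(906,Y{\left(0,11 \right)} \right)} - 3497164} = \frac{-1012426 + 2329835}{\left(382 - 1520 + 1409 \cdot 906\right) - 3497164} = \frac{1317409}{\left(382 - 1520 + 1276554\right) - 3497164} = \frac{1317409}{1275416 - 3497164} = \frac{1317409}{-2221748} = 1317409 \left(- \frac{1}{2221748}\right) = - \frac{1317409}{2221748}$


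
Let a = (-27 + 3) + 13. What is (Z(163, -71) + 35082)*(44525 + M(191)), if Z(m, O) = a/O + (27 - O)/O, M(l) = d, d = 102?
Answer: 111154030845/71 ≈ 1.5656e+9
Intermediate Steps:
a = -11 (a = -24 + 13 = -11)
M(l) = 102
Z(m, O) = -11/O + (27 - O)/O
(Z(163, -71) + 35082)*(44525 + M(191)) = ((16 - 1*(-71))/(-71) + 35082)*(44525 + 102) = (-(16 + 71)/71 + 35082)*44627 = (-1/71*87 + 35082)*44627 = (-87/71 + 35082)*44627 = (2490735/71)*44627 = 111154030845/71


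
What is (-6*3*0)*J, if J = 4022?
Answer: 0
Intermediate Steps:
(-6*3*0)*J = (-6*3*0)*4022 = -18*0*4022 = 0*4022 = 0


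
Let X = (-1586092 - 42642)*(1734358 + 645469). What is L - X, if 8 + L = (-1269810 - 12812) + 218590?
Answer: 3876104084978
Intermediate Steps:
X = -3876105149018 (X = -1628734*2379827 = -3876105149018)
L = -1064040 (L = -8 + ((-1269810 - 12812) + 218590) = -8 + (-1282622 + 218590) = -8 - 1064032 = -1064040)
L - X = -1064040 - 1*(-3876105149018) = -1064040 + 3876105149018 = 3876104084978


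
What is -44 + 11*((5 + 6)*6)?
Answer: 682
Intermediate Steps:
-44 + 11*((5 + 6)*6) = -44 + 11*(11*6) = -44 + 11*66 = -44 + 726 = 682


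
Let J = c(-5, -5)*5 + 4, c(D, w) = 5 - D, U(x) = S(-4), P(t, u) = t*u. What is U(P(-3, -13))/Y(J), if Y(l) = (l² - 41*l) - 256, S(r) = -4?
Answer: -2/223 ≈ -0.0089686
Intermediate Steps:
U(x) = -4
J = 54 (J = (5 - 1*(-5))*5 + 4 = (5 + 5)*5 + 4 = 10*5 + 4 = 50 + 4 = 54)
Y(l) = -256 + l² - 41*l
U(P(-3, -13))/Y(J) = -4/(-256 + 54² - 41*54) = -4/(-256 + 2916 - 2214) = -4/446 = -4*1/446 = -2/223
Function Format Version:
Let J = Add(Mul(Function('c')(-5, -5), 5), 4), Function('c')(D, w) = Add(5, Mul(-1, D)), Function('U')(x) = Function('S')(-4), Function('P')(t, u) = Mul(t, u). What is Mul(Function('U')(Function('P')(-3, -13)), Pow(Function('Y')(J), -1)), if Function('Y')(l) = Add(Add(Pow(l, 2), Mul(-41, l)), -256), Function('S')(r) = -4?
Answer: Rational(-2, 223) ≈ -0.0089686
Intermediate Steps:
Function('U')(x) = -4
J = 54 (J = Add(Mul(Add(5, Mul(-1, -5)), 5), 4) = Add(Mul(Add(5, 5), 5), 4) = Add(Mul(10, 5), 4) = Add(50, 4) = 54)
Function('Y')(l) = Add(-256, Pow(l, 2), Mul(-41, l))
Mul(Function('U')(Function('P')(-3, -13)), Pow(Function('Y')(J), -1)) = Mul(-4, Pow(Add(-256, Pow(54, 2), Mul(-41, 54)), -1)) = Mul(-4, Pow(Add(-256, 2916, -2214), -1)) = Mul(-4, Pow(446, -1)) = Mul(-4, Rational(1, 446)) = Rational(-2, 223)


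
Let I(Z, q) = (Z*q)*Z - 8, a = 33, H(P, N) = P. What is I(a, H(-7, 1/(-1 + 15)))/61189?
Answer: -7631/61189 ≈ -0.12471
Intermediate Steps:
I(Z, q) = -8 + q*Z² (I(Z, q) = q*Z² - 8 = -8 + q*Z²)
I(a, H(-7, 1/(-1 + 15)))/61189 = (-8 - 7*33²)/61189 = (-8 - 7*1089)*(1/61189) = (-8 - 7623)*(1/61189) = -7631*1/61189 = -7631/61189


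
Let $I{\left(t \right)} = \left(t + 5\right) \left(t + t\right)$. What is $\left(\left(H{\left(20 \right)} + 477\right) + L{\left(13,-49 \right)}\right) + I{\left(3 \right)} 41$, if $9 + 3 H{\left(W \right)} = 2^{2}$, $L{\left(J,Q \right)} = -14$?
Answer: $\frac{7288}{3} \approx 2429.3$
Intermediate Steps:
$H{\left(W \right)} = - \frac{5}{3}$ ($H{\left(W \right)} = -3 + \frac{2^{2}}{3} = -3 + \frac{1}{3} \cdot 4 = -3 + \frac{4}{3} = - \frac{5}{3}$)
$I{\left(t \right)} = 2 t \left(5 + t\right)$ ($I{\left(t \right)} = \left(5 + t\right) 2 t = 2 t \left(5 + t\right)$)
$\left(\left(H{\left(20 \right)} + 477\right) + L{\left(13,-49 \right)}\right) + I{\left(3 \right)} 41 = \left(\left(- \frac{5}{3} + 477\right) - 14\right) + 2 \cdot 3 \left(5 + 3\right) 41 = \left(\frac{1426}{3} - 14\right) + 2 \cdot 3 \cdot 8 \cdot 41 = \frac{1384}{3} + 48 \cdot 41 = \frac{1384}{3} + 1968 = \frac{7288}{3}$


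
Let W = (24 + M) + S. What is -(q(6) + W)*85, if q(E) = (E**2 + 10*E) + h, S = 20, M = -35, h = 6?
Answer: -9435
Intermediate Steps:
W = 9 (W = (24 - 35) + 20 = -11 + 20 = 9)
q(E) = 6 + E**2 + 10*E (q(E) = (E**2 + 10*E) + 6 = 6 + E**2 + 10*E)
-(q(6) + W)*85 = -((6 + 6**2 + 10*6) + 9)*85 = -((6 + 36 + 60) + 9)*85 = -(102 + 9)*85 = -111*85 = -1*9435 = -9435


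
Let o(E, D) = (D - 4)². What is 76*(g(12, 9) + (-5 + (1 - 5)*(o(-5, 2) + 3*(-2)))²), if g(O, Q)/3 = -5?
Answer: -456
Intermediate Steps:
g(O, Q) = -15 (g(O, Q) = 3*(-5) = -15)
o(E, D) = (-4 + D)²
76*(g(12, 9) + (-5 + (1 - 5)*(o(-5, 2) + 3*(-2)))²) = 76*(-15 + (-5 + (1 - 5)*((-4 + 2)² + 3*(-2)))²) = 76*(-15 + (-5 - 4*((-2)² - 6))²) = 76*(-15 + (-5 - 4*(4 - 6))²) = 76*(-15 + (-5 - 4*(-2))²) = 76*(-15 + (-5 + 8)²) = 76*(-15 + 3²) = 76*(-15 + 9) = 76*(-6) = -456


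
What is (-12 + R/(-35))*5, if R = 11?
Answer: -431/7 ≈ -61.571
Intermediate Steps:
(-12 + R/(-35))*5 = (-12 + 11/(-35))*5 = (-12 + 11*(-1/35))*5 = (-12 - 11/35)*5 = -431/35*5 = -431/7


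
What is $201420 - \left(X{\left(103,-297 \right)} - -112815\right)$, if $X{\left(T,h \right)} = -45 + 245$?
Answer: $88405$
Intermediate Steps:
$X{\left(T,h \right)} = 200$
$201420 - \left(X{\left(103,-297 \right)} - -112815\right) = 201420 - \left(200 - -112815\right) = 201420 - \left(200 + 112815\right) = 201420 - 113015 = 88405$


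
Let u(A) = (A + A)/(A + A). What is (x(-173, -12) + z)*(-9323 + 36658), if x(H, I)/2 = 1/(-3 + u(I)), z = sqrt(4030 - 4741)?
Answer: -27335 + 82005*I*sqrt(79) ≈ -27335.0 + 7.2888e+5*I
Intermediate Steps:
u(A) = 1 (u(A) = (2*A)/((2*A)) = (2*A)*(1/(2*A)) = 1)
z = 3*I*sqrt(79) (z = sqrt(-711) = 3*I*sqrt(79) ≈ 26.665*I)
x(H, I) = -1 (x(H, I) = 2/(-3 + 1) = 2/(-2) = 2*(-1/2) = -1)
(x(-173, -12) + z)*(-9323 + 36658) = (-1 + 3*I*sqrt(79))*(-9323 + 36658) = (-1 + 3*I*sqrt(79))*27335 = -27335 + 82005*I*sqrt(79)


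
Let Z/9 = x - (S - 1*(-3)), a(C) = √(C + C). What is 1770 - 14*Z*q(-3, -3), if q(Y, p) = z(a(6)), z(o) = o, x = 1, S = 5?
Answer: 1770 + 1764*√3 ≈ 4825.3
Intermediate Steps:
a(C) = √2*√C (a(C) = √(2*C) = √2*√C)
q(Y, p) = 2*√3 (q(Y, p) = √2*√6 = 2*√3)
Z = -63 (Z = 9*(1 - (5 - 1*(-3))) = 9*(1 - (5 + 3)) = 9*(1 - 1*8) = 9*(1 - 8) = 9*(-7) = -63)
1770 - 14*Z*q(-3, -3) = 1770 - 14*(-63)*2*√3 = 1770 - (-882)*2*√3 = 1770 - (-1764)*√3 = 1770 + 1764*√3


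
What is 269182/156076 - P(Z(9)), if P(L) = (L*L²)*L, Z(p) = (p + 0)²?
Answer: -3359279878807/78038 ≈ -4.3047e+7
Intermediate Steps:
Z(p) = p²
P(L) = L⁴ (P(L) = L³*L = L⁴)
269182/156076 - P(Z(9)) = 269182/156076 - (9²)⁴ = 269182*(1/156076) - 1*81⁴ = 134591/78038 - 1*43046721 = 134591/78038 - 43046721 = -3359279878807/78038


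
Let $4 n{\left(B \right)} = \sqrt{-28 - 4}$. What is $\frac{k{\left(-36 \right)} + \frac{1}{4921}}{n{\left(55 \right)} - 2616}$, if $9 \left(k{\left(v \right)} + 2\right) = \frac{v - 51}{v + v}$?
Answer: $\frac{216141223}{303089911362} + \frac{1982947 i \sqrt{2}}{7274157872688} \approx 0.00071313 + 3.8552 \cdot 10^{-7} i$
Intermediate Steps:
$k{\left(v \right)} = -2 + \frac{-51 + v}{18 v}$ ($k{\left(v \right)} = -2 + \frac{\left(v - 51\right) \frac{1}{v + v}}{9} = -2 + \frac{\left(-51 + v\right) \frac{1}{2 v}}{9} = -2 + \frac{\frac{1}{2} \frac{1}{v} \left(-51 + v\right)}{9} = -2 + \frac{-51 + v}{18 v}$)
$n{\left(B \right)} = i \sqrt{2}$ ($n{\left(B \right)} = \frac{\sqrt{-28 - 4}}{4} = \frac{\sqrt{-32}}{4} = \frac{4 i \sqrt{2}}{4} = i \sqrt{2}$)
$\frac{k{\left(-36 \right)} + \frac{1}{4921}}{n{\left(55 \right)} - 2616} = \frac{\frac{-51 - -1260}{18 \left(-36\right)} + \frac{1}{4921}}{i \sqrt{2} - 2616} = \frac{\frac{1}{18} \left(- \frac{1}{36}\right) \left(-51 + 1260\right) + \frac{1}{4921}}{-2616 + i \sqrt{2}} = \frac{\frac{1}{18} \left(- \frac{1}{36}\right) 1209 + \frac{1}{4921}}{-2616 + i \sqrt{2}} = \frac{- \frac{403}{216} + \frac{1}{4921}}{-2616 + i \sqrt{2}} = - \frac{1982947}{1062936 \left(-2616 + i \sqrt{2}\right)}$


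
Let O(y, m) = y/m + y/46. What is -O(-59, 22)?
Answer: 1003/253 ≈ 3.9644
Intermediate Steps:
O(y, m) = y/46 + y/m (O(y, m) = y/m + y*(1/46) = y/m + y/46 = y/46 + y/m)
-O(-59, 22) = -((1/46)*(-59) - 59/22) = -(-59/46 - 59*1/22) = -(-59/46 - 59/22) = -1*(-1003/253) = 1003/253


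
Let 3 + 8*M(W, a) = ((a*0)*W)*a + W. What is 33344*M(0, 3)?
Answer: -12504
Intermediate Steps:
M(W, a) = -3/8 + W/8 (M(W, a) = -3/8 + (((a*0)*W)*a + W)/8 = -3/8 + ((0*W)*a + W)/8 = -3/8 + (0*a + W)/8 = -3/8 + (0 + W)/8 = -3/8 + W/8)
33344*M(0, 3) = 33344*(-3/8 + (⅛)*0) = 33344*(-3/8 + 0) = 33344*(-3/8) = -12504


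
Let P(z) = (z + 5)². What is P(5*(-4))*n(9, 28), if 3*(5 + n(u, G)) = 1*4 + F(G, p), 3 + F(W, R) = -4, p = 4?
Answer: -1350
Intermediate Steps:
F(W, R) = -7 (F(W, R) = -3 - 4 = -7)
n(u, G) = -6 (n(u, G) = -5 + (1*4 - 7)/3 = -5 + (4 - 7)/3 = -5 + (⅓)*(-3) = -5 - 1 = -6)
P(z) = (5 + z)²
P(5*(-4))*n(9, 28) = (5 + 5*(-4))²*(-6) = (5 - 20)²*(-6) = (-15)²*(-6) = 225*(-6) = -1350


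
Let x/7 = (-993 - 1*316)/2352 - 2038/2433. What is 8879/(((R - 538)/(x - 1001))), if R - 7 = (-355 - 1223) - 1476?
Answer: 349360601239/139556880 ≈ 2503.4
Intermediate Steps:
R = -3047 (R = 7 + ((-355 - 1223) - 1476) = 7 + (-1578 - 1476) = 7 - 3054 = -3047)
x = -379913/38928 (x = 7*((-993 - 1*316)/2352 - 2038/2433) = 7*((-993 - 316)*(1/2352) - 2038*1/2433) = 7*(-1309*1/2352 - 2038/2433) = 7*(-187/336 - 2038/2433) = 7*(-379913/272496) = -379913/38928 ≈ -9.7594)
8879/(((R - 538)/(x - 1001))) = 8879/(((-3047 - 538)/(-379913/38928 - 1001))) = 8879/((-3585/(-39346841/38928))) = 8879/((-3585*(-38928/39346841))) = 8879/(139556880/39346841) = 8879*(39346841/139556880) = 349360601239/139556880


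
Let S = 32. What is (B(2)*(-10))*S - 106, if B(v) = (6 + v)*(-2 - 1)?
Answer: 7574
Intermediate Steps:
B(v) = -18 - 3*v (B(v) = (6 + v)*(-3) = -18 - 3*v)
(B(2)*(-10))*S - 106 = ((-18 - 3*2)*(-10))*32 - 106 = ((-18 - 6)*(-10))*32 - 106 = -24*(-10)*32 - 106 = 240*32 - 106 = 7680 - 106 = 7574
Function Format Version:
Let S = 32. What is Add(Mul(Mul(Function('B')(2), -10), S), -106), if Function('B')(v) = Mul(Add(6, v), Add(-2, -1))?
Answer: 7574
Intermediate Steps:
Function('B')(v) = Add(-18, Mul(-3, v)) (Function('B')(v) = Mul(Add(6, v), -3) = Add(-18, Mul(-3, v)))
Add(Mul(Mul(Function('B')(2), -10), S), -106) = Add(Mul(Mul(Add(-18, Mul(-3, 2)), -10), 32), -106) = Add(Mul(Mul(Add(-18, -6), -10), 32), -106) = Add(Mul(Mul(-24, -10), 32), -106) = Add(Mul(240, 32), -106) = Add(7680, -106) = 7574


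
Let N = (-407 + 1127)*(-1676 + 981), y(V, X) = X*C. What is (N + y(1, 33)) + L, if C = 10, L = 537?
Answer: -499533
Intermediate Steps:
y(V, X) = 10*X (y(V, X) = X*10 = 10*X)
N = -500400 (N = 720*(-695) = -500400)
(N + y(1, 33)) + L = (-500400 + 10*33) + 537 = (-500400 + 330) + 537 = -500070 + 537 = -499533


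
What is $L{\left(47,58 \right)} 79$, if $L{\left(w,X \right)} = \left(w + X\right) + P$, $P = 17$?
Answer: $9638$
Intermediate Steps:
$L{\left(w,X \right)} = 17 + X + w$ ($L{\left(w,X \right)} = \left(w + X\right) + 17 = \left(X + w\right) + 17 = 17 + X + w$)
$L{\left(47,58 \right)} 79 = \left(17 + 58 + 47\right) 79 = 122 \cdot 79 = 9638$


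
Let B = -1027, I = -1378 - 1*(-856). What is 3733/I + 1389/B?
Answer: -4558849/536094 ≈ -8.5038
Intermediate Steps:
I = -522 (I = -1378 + 856 = -522)
3733/I + 1389/B = 3733/(-522) + 1389/(-1027) = 3733*(-1/522) + 1389*(-1/1027) = -3733/522 - 1389/1027 = -4558849/536094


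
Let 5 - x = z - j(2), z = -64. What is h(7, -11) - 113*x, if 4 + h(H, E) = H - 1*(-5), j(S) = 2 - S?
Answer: -7789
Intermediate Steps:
h(H, E) = 1 + H (h(H, E) = -4 + (H - 1*(-5)) = -4 + (H + 5) = -4 + (5 + H) = 1 + H)
x = 69 (x = 5 - (-64 - (2 - 1*2)) = 5 - (-64 - (2 - 2)) = 5 - (-64 - 1*0) = 5 - (-64 + 0) = 5 - 1*(-64) = 5 + 64 = 69)
h(7, -11) - 113*x = (1 + 7) - 113*69 = 8 - 7797 = -7789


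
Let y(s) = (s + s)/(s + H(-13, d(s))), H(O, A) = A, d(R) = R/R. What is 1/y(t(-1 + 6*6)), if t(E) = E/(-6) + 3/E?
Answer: 997/2414 ≈ 0.41301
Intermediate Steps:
d(R) = 1
t(E) = 3/E - E/6 (t(E) = E*(-⅙) + 3/E = -E/6 + 3/E = 3/E - E/6)
y(s) = 2*s/(1 + s) (y(s) = (s + s)/(s + 1) = (2*s)/(1 + s) = 2*s/(1 + s))
1/y(t(-1 + 6*6)) = 1/(2*(3/(-1 + 6*6) - (-1 + 6*6)/6)/(1 + (3/(-1 + 6*6) - (-1 + 6*6)/6))) = 1/(2*(3/(-1 + 36) - (-1 + 36)/6)/(1 + (3/(-1 + 36) - (-1 + 36)/6))) = 1/(2*(3/35 - ⅙*35)/(1 + (3/35 - ⅙*35))) = 1/(2*(3*(1/35) - 35/6)/(1 + (3*(1/35) - 35/6))) = 1/(2*(3/35 - 35/6)/(1 + (3/35 - 35/6))) = 1/(2*(-1207/210)/(1 - 1207/210)) = 1/(2*(-1207/210)/(-997/210)) = 1/(2*(-1207/210)*(-210/997)) = 1/(2414/997) = 997/2414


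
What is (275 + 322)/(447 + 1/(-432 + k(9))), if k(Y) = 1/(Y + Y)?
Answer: 1547225/1158469 ≈ 1.3356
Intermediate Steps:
k(Y) = 1/(2*Y)
(275 + 322)/(447 + 1/(-432 + k(9))) = (275 + 322)/(447 + 1/(-432 + (1/2)/9)) = 597/(447 + 1/(-432 + (1/2)*(1/9))) = 597/(447 + 1/(-432 + 1/18)) = 597/(447 + 1/(-7775/18)) = 597/(447 - 18/7775) = 597/(3475407/7775) = 597*(7775/3475407) = 1547225/1158469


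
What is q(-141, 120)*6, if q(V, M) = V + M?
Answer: -126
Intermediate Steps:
q(V, M) = M + V
q(-141, 120)*6 = (120 - 141)*6 = -21*6 = -126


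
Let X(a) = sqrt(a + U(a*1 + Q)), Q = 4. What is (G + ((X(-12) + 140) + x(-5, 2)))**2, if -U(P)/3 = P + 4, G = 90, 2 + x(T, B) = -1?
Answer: 51529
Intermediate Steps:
x(T, B) = -3 (x(T, B) = -2 - 1 = -3)
U(P) = -12 - 3*P (U(P) = -3*(P + 4) = -3*(4 + P) = -12 - 3*P)
X(a) = sqrt(-24 - 2*a) (X(a) = sqrt(a + (-12 - 3*(a*1 + 4))) = sqrt(a + (-12 - 3*(a + 4))) = sqrt(a + (-12 - 3*(4 + a))) = sqrt(a + (-12 + (-12 - 3*a))) = sqrt(a + (-24 - 3*a)) = sqrt(-24 - 2*a))
(G + ((X(-12) + 140) + x(-5, 2)))**2 = (90 + ((sqrt(-24 - 2*(-12)) + 140) - 3))**2 = (90 + ((sqrt(-24 + 24) + 140) - 3))**2 = (90 + ((sqrt(0) + 140) - 3))**2 = (90 + ((0 + 140) - 3))**2 = (90 + (140 - 3))**2 = (90 + 137)**2 = 227**2 = 51529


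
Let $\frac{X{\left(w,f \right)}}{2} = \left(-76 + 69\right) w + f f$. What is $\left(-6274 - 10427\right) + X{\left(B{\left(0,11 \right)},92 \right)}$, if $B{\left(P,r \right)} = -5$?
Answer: $297$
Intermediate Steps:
$X{\left(w,f \right)} = - 14 w + 2 f^{2}$ ($X{\left(w,f \right)} = 2 \left(\left(-76 + 69\right) w + f f\right) = 2 \left(- 7 w + f^{2}\right) = 2 \left(f^{2} - 7 w\right) = - 14 w + 2 f^{2}$)
$\left(-6274 - 10427\right) + X{\left(B{\left(0,11 \right)},92 \right)} = \left(-6274 - 10427\right) - \left(-70 - 2 \cdot 92^{2}\right) = -16701 + \left(70 + 2 \cdot 8464\right) = -16701 + \left(70 + 16928\right) = -16701 + 16998 = 297$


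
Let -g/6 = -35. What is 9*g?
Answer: 1890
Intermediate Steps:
g = 210 (g = -6*(-35) = 210)
9*g = 9*210 = 1890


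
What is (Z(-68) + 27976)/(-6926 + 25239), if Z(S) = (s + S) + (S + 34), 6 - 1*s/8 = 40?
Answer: 27602/18313 ≈ 1.5072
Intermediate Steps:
s = -272 (s = 48 - 8*40 = 48 - 320 = -272)
Z(S) = -238 + 2*S (Z(S) = (-272 + S) + (S + 34) = (-272 + S) + (34 + S) = -238 + 2*S)
(Z(-68) + 27976)/(-6926 + 25239) = ((-238 + 2*(-68)) + 27976)/(-6926 + 25239) = ((-238 - 136) + 27976)/18313 = (-374 + 27976)*(1/18313) = 27602*(1/18313) = 27602/18313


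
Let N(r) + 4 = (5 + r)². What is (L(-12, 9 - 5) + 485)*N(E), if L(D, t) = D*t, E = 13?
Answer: 139840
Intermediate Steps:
N(r) = -4 + (5 + r)²
(L(-12, 9 - 5) + 485)*N(E) = (-12*(9 - 5) + 485)*(-4 + (5 + 13)²) = (-12*4 + 485)*(-4 + 18²) = (-48 + 485)*(-4 + 324) = 437*320 = 139840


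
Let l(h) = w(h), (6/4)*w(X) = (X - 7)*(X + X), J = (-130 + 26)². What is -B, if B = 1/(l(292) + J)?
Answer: -1/121776 ≈ -8.2118e-6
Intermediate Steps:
J = 10816 (J = (-104)² = 10816)
w(X) = 4*X*(-7 + X)/3 (w(X) = 2*((X - 7)*(X + X))/3 = 2*((-7 + X)*(2*X))/3 = 2*(2*X*(-7 + X))/3 = 4*X*(-7 + X)/3)
l(h) = 4*h*(-7 + h)/3
B = 1/121776 (B = 1/((4/3)*292*(-7 + 292) + 10816) = 1/((4/3)*292*285 + 10816) = 1/(110960 + 10816) = 1/121776 ≈ 8.2118e-6)
-B = -1*1/121776 = -1/121776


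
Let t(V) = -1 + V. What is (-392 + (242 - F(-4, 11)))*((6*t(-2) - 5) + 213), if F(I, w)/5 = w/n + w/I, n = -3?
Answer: -134425/6 ≈ -22404.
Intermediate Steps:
F(I, w) = -5*w/3 + 5*w/I (F(I, w) = 5*(w/(-3) + w/I) = 5*(w*(-1/3) + w/I) = 5*(-w/3 + w/I) = -5*w/3 + 5*w/I)
(-392 + (242 - F(-4, 11)))*((6*t(-2) - 5) + 213) = (-392 + (242 - 5*11*(3 - 1*(-4))/(3*(-4))))*((6*(-1 - 2) - 5) + 213) = (-392 + (242 - 5*11*(-1)*(3 + 4)/(3*4)))*((6*(-3) - 5) + 213) = (-392 + (242 - 5*11*(-1)*7/(3*4)))*((-18 - 5) + 213) = (-392 + (242 - 1*(-385/12)))*(-23 + 213) = (-392 + (242 + 385/12))*190 = (-392 + 3289/12)*190 = -1415/12*190 = -134425/6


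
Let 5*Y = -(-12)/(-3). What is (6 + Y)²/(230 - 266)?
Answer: -169/225 ≈ -0.75111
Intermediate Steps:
Y = -⅘ (Y = (-(-12)/(-3))/5 = (-(-12)*(-1)/3)/5 = (-3*4/3)/5 = (⅕)*(-4) = -⅘ ≈ -0.80000)
(6 + Y)²/(230 - 266) = (6 - ⅘)²/(230 - 266) = (26/5)²/(-36) = (676/25)*(-1/36) = -169/225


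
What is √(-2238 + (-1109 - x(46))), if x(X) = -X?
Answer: I*√3301 ≈ 57.454*I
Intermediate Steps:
√(-2238 + (-1109 - x(46))) = √(-2238 + (-1109 - (-1)*46)) = √(-2238 + (-1109 - 1*(-46))) = √(-2238 + (-1109 + 46)) = √(-2238 - 1063) = √(-3301) = I*√3301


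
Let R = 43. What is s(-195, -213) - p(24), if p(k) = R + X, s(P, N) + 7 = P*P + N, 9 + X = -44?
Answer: 37815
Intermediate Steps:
X = -53 (X = -9 - 44 = -53)
s(P, N) = -7 + N + P² (s(P, N) = -7 + (P*P + N) = -7 + (P² + N) = -7 + (N + P²) = -7 + N + P²)
p(k) = -10 (p(k) = 43 - 53 = -10)
s(-195, -213) - p(24) = (-7 - 213 + (-195)²) - 1*(-10) = (-7 - 213 + 38025) + 10 = 37805 + 10 = 37815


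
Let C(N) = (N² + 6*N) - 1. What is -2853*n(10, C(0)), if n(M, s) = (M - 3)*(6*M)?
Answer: -1198260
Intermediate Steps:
C(N) = -1 + N² + 6*N
n(M, s) = 6*M*(-3 + M) (n(M, s) = (-3 + M)*(6*M) = 6*M*(-3 + M))
-2853*n(10, C(0)) = -17118*10*(-3 + 10) = -17118*10*7 = -2853*420 = -1198260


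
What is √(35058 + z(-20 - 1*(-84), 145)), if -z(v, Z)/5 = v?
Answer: √34738 ≈ 186.38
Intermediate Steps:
z(v, Z) = -5*v
√(35058 + z(-20 - 1*(-84), 145)) = √(35058 - 5*(-20 - 1*(-84))) = √(35058 - 5*(-20 + 84)) = √(35058 - 5*64) = √(35058 - 320) = √34738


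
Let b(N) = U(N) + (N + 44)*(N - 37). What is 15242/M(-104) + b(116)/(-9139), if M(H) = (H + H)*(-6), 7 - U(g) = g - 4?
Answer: 4755883/438672 ≈ 10.842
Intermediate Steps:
U(g) = 11 - g (U(g) = 7 - (g - 4) = 7 - (-4 + g) = 7 + (4 - g) = 11 - g)
M(H) = -12*H (M(H) = (2*H)*(-6) = -12*H)
b(N) = 11 - N + (-37 + N)*(44 + N) (b(N) = (11 - N) + (N + 44)*(N - 37) = (11 - N) + (44 + N)*(-37 + N) = (11 - N) + (-37 + N)*(44 + N) = 11 - N + (-37 + N)*(44 + N))
15242/M(-104) + b(116)/(-9139) = 15242/((-12*(-104))) + (-1617 + 116**2 + 6*116)/(-9139) = 15242/1248 + (-1617 + 13456 + 696)*(-1/9139) = 15242*(1/1248) + 12535*(-1/9139) = 7621/624 - 12535/9139 = 4755883/438672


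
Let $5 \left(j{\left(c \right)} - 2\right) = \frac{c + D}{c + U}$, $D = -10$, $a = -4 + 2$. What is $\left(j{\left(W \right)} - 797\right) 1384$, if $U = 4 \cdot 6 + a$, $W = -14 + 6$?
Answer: $- \frac{38522256}{35} \approx -1.1006 \cdot 10^{6}$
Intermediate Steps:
$a = -2$
$W = -8$
$U = 22$ ($U = 4 \cdot 6 - 2 = 24 - 2 = 22$)
$j{\left(c \right)} = 2 + \frac{-10 + c}{5 \left(22 + c\right)}$ ($j{\left(c \right)} = 2 + \frac{\left(c - 10\right) \frac{1}{c + 22}}{5} = 2 + \frac{\left(-10 + c\right) \frac{1}{22 + c}}{5} = 2 + \frac{\frac{1}{22 + c} \left(-10 + c\right)}{5} = 2 + \frac{-10 + c}{5 \left(22 + c\right)}$)
$\left(j{\left(W \right)} - 797\right) 1384 = \left(\frac{210 + 11 \left(-8\right)}{5 \left(22 - 8\right)} - 797\right) 1384 = \left(\frac{210 - 88}{5 \cdot 14} - 797\right) 1384 = \left(\frac{1}{5} \cdot \frac{1}{14} \cdot 122 - 797\right) 1384 = \left(\frac{61}{35} - 797\right) 1384 = \left(- \frac{27834}{35}\right) 1384 = - \frac{38522256}{35}$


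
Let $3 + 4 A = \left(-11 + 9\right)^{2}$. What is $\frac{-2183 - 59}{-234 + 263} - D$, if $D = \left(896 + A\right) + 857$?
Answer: $- \frac{212345}{116} \approx -1830.6$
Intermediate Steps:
$A = \frac{1}{4}$ ($A = - \frac{3}{4} + \frac{\left(-11 + 9\right)^{2}}{4} = - \frac{3}{4} + \frac{\left(-2\right)^{2}}{4} = - \frac{3}{4} + \frac{1}{4} \cdot 4 = - \frac{3}{4} + 1 = \frac{1}{4} \approx 0.25$)
$D = \frac{7013}{4}$ ($D = \left(896 + \frac{1}{4}\right) + 857 = \frac{3585}{4} + 857 = \frac{7013}{4} \approx 1753.3$)
$\frac{-2183 - 59}{-234 + 263} - D = \frac{-2183 - 59}{-234 + 263} - \frac{7013}{4} = - \frac{2242}{29} - \frac{7013}{4} = - \frac{212345}{116}$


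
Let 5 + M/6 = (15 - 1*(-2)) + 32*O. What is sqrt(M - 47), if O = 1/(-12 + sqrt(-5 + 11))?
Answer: sqrt(4393 - 736*sqrt(6))/23 ≈ 2.2128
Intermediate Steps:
O = 1/(-12 + sqrt(6)) ≈ -0.10471
M = 1272/23 - 32*sqrt(6)/23 (M = -30 + 6*((15 - 1*(-2)) + 32*(-2/23 - sqrt(6)/138)) = -30 + 6*((15 + 2) + (-64/23 - 16*sqrt(6)/69)) = -30 + 6*(17 + (-64/23 - 16*sqrt(6)/69)) = -30 + 6*(327/23 - 16*sqrt(6)/69) = -30 + (1962/23 - 32*sqrt(6)/23) = 1272/23 - 32*sqrt(6)/23 ≈ 51.896)
sqrt(M - 47) = sqrt((1272/23 - 32*sqrt(6)/23) - 47) = sqrt(191/23 - 32*sqrt(6)/23)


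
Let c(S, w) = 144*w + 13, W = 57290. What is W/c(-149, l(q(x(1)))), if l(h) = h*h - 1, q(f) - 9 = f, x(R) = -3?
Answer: 57290/5053 ≈ 11.338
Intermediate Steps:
q(f) = 9 + f
l(h) = -1 + h**2 (l(h) = h**2 - 1 = -1 + h**2)
c(S, w) = 13 + 144*w
W/c(-149, l(q(x(1)))) = 57290/(13 + 144*(-1 + (9 - 3)**2)) = 57290/(13 + 144*(-1 + 6**2)) = 57290/(13 + 144*(-1 + 36)) = 57290/(13 + 144*35) = 57290/(13 + 5040) = 57290/5053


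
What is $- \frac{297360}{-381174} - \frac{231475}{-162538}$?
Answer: $\frac{22760758555}{10325876602} \approx 2.2042$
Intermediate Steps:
$- \frac{297360}{-381174} - \frac{231475}{-162538} = \left(-297360\right) \left(- \frac{1}{381174}\right) - - \frac{231475}{162538} = \frac{49560}{63529} + \frac{231475}{162538} = \frac{22760758555}{10325876602}$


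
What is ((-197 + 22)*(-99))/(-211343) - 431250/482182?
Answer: -4522521450/4632081383 ≈ -0.97635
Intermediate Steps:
((-197 + 22)*(-99))/(-211343) - 431250/482182 = -175*(-99)*(-1/211343) - 431250*1/482182 = 17325*(-1/211343) - 215625/241091 = -1575/19213 - 215625/241091 = -4522521450/4632081383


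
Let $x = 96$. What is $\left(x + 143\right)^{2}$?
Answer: $57121$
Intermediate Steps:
$\left(x + 143\right)^{2} = \left(96 + 143\right)^{2} = 239^{2} = 57121$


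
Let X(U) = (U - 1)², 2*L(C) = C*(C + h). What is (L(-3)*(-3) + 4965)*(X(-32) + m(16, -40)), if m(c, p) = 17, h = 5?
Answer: 5501244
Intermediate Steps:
L(C) = C*(5 + C)/2 (L(C) = (C*(C + 5))/2 = (C*(5 + C))/2 = C*(5 + C)/2)
X(U) = (-1 + U)²
(L(-3)*(-3) + 4965)*(X(-32) + m(16, -40)) = (((½)*(-3)*(5 - 3))*(-3) + 4965)*((-1 - 32)² + 17) = (((½)*(-3)*2)*(-3) + 4965)*((-33)² + 17) = (-3*(-3) + 4965)*(1089 + 17) = (9 + 4965)*1106 = 4974*1106 = 5501244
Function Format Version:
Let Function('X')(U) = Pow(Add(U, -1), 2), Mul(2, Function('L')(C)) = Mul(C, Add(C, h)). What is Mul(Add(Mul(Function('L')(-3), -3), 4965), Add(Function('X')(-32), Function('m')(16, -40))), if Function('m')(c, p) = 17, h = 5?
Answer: 5501244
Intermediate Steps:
Function('L')(C) = Mul(Rational(1, 2), C, Add(5, C)) (Function('L')(C) = Mul(Rational(1, 2), Mul(C, Add(C, 5))) = Mul(Rational(1, 2), Mul(C, Add(5, C))) = Mul(Rational(1, 2), C, Add(5, C)))
Function('X')(U) = Pow(Add(-1, U), 2)
Mul(Add(Mul(Function('L')(-3), -3), 4965), Add(Function('X')(-32), Function('m')(16, -40))) = Mul(Add(Mul(Mul(Rational(1, 2), -3, Add(5, -3)), -3), 4965), Add(Pow(Add(-1, -32), 2), 17)) = Mul(Add(Mul(Mul(Rational(1, 2), -3, 2), -3), 4965), Add(Pow(-33, 2), 17)) = Mul(Add(Mul(-3, -3), 4965), Add(1089, 17)) = Mul(Add(9, 4965), 1106) = Mul(4974, 1106) = 5501244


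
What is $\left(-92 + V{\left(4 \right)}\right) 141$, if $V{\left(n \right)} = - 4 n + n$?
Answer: $-14664$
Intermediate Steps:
$V{\left(n \right)} = - 3 n$
$\left(-92 + V{\left(4 \right)}\right) 141 = \left(-92 - 12\right) 141 = \left(-104\right) 141 = -14664$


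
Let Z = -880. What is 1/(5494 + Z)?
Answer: 1/4614 ≈ 0.00021673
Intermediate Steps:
1/(5494 + Z) = 1/(5494 - 880) = 1/4614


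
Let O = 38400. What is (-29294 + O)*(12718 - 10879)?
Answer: 16745934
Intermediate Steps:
(-29294 + O)*(12718 - 10879) = (-29294 + 38400)*(12718 - 10879) = 9106*1839 = 16745934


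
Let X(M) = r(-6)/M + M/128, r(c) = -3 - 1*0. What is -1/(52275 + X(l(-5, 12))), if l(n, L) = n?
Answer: -640/33456359 ≈ -1.9129e-5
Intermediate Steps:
r(c) = -3 (r(c) = -3 + 0 = -3)
X(M) = -3/M + M/128
-1/(52275 + X(l(-5, 12))) = -1/(52275 + (-3/(-5) + (1/128)*(-5))) = -1/(52275 + (-3*(-⅕) - 5/128)) = -1/(52275 + (⅗ - 5/128)) = -1/(52275 + 359/640) = -1/33456359/640 = -1*640/33456359 = -640/33456359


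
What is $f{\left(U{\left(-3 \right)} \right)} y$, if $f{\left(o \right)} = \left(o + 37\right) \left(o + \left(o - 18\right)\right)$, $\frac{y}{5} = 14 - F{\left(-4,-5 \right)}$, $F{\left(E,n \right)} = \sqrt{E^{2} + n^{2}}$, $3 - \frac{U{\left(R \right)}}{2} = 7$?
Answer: $-69020 + 4930 \sqrt{41} \approx -37453.0$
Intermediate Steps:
$U{\left(R \right)} = -8$ ($U{\left(R \right)} = 6 - 14 = -8$)
$y = 70 - 5 \sqrt{41}$ ($y = 5 \left(14 - \sqrt{\left(-4\right)^{2} + \left(-5\right)^{2}}\right) = 5 \left(14 - \sqrt{16 + 25}\right) = 5 \left(14 - \sqrt{41}\right) = 70 - 5 \sqrt{41} \approx 37.984$)
$f{\left(o \right)} = \left(-18 + 2 o\right) \left(37 + o\right)$ ($f{\left(o \right)} = \left(37 + o\right) \left(o + \left(-18 + o\right)\right) = \left(37 + o\right) \left(-18 + 2 o\right) = \left(-18 + 2 o\right) \left(37 + o\right)$)
$f{\left(U{\left(-3 \right)} \right)} y = \left(-666 + 2 \left(-8\right)^{2} + 56 \left(-8\right)\right) \left(70 - 5 \sqrt{41}\right) = \left(-666 + 2 \cdot 64 - 448\right) \left(70 - 5 \sqrt{41}\right) = \left(-666 + 128 - 448\right) \left(70 - 5 \sqrt{41}\right) = - 986 \left(70 - 5 \sqrt{41}\right) = -69020 + 4930 \sqrt{41}$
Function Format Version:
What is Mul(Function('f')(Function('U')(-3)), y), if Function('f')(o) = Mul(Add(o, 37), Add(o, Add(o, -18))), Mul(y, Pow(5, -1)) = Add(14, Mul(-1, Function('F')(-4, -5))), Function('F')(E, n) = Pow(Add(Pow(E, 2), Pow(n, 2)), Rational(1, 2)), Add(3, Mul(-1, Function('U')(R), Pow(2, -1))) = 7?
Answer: Add(-69020, Mul(4930, Pow(41, Rational(1, 2)))) ≈ -37453.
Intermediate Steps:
Function('U')(R) = -8 (Function('U')(R) = Add(6, Mul(-2, 7)) = Add(6, -14) = -8)
y = Add(70, Mul(-5, Pow(41, Rational(1, 2)))) (y = Mul(5, Add(14, Mul(-1, Pow(Add(Pow(-4, 2), Pow(-5, 2)), Rational(1, 2))))) = Mul(5, Add(14, Mul(-1, Pow(Add(16, 25), Rational(1, 2))))) = Mul(5, Add(14, Mul(-1, Pow(41, Rational(1, 2))))) = Add(70, Mul(-5, Pow(41, Rational(1, 2)))) ≈ 37.984)
Function('f')(o) = Mul(Add(-18, Mul(2, o)), Add(37, o)) (Function('f')(o) = Mul(Add(37, o), Add(o, Add(-18, o))) = Mul(Add(37, o), Add(-18, Mul(2, o))) = Mul(Add(-18, Mul(2, o)), Add(37, o)))
Mul(Function('f')(Function('U')(-3)), y) = Mul(Add(-666, Mul(2, Pow(-8, 2)), Mul(56, -8)), Add(70, Mul(-5, Pow(41, Rational(1, 2))))) = Mul(Add(-666, Mul(2, 64), -448), Add(70, Mul(-5, Pow(41, Rational(1, 2))))) = Mul(Add(-666, 128, -448), Add(70, Mul(-5, Pow(41, Rational(1, 2))))) = Mul(-986, Add(70, Mul(-5, Pow(41, Rational(1, 2))))) = Add(-69020, Mul(4930, Pow(41, Rational(1, 2))))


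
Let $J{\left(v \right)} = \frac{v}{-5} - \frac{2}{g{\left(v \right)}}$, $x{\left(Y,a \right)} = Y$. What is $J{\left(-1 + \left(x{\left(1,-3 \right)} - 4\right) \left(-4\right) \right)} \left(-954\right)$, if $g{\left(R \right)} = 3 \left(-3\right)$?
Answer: $\frac{9434}{5} \approx 1886.8$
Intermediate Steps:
$g{\left(R \right)} = -9$
$J{\left(v \right)} = \frac{2}{9} - \frac{v}{5}$ ($J{\left(v \right)} = \frac{v}{-5} - \frac{2}{-9} = v \left(- \frac{1}{5}\right) - - \frac{2}{9} = - \frac{v}{5} + \frac{2}{9} = \frac{2}{9} - \frac{v}{5}$)
$J{\left(-1 + \left(x{\left(1,-3 \right)} - 4\right) \left(-4\right) \right)} \left(-954\right) = \left(\frac{2}{9} - \frac{-1 + \left(1 - 4\right) \left(-4\right)}{5}\right) \left(-954\right) = \left(\frac{2}{9} - \frac{-1 - -12}{5}\right) \left(-954\right) = \left(\frac{2}{9} - \frac{-1 + 12}{5}\right) \left(-954\right) = \left(\frac{2}{9} - \frac{11}{5}\right) \left(-954\right) = \left(- \frac{89}{45}\right) \left(-954\right) = \frac{9434}{5}$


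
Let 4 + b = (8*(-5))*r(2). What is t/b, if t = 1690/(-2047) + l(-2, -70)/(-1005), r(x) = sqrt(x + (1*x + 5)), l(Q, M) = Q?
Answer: 423589/63774285 ≈ 0.0066420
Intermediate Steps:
r(x) = sqrt(5 + 2*x) (r(x) = sqrt(x + (x + 5)) = sqrt(x + (5 + x)) = sqrt(5 + 2*x))
t = -1694356/2057235 (t = 1690/(-2047) - 2/(-1005) = 1690*(-1/2047) - 2*(-1/1005) = -1690/2047 + 2/1005 = -1694356/2057235 ≈ -0.82361)
b = -124 (b = -4 + (8*(-5))*sqrt(5 + 2*2) = -4 - 40*sqrt(5 + 4) = -4 - 40*sqrt(9) = -4 - 40*3 = -4 - 120 = -124)
t/b = -1694356/2057235/(-124) = -1694356/2057235*(-1/124) = 423589/63774285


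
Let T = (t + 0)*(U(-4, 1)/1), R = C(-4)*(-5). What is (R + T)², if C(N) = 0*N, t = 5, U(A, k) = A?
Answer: 400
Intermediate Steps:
C(N) = 0
R = 0 (R = 0*(-5) = 0)
T = -20 (T = (5 + 0)*(-4/1) = 5*(-4*1) = 5*(-4) = -20)
(R + T)² = (0 - 20)² = (-20)² = 400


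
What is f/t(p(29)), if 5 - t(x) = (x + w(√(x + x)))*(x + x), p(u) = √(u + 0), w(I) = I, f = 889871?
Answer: -132481324867/6329585 - 10941853816*√29/6329585 + 4999295278*√2*29^(¾)/6329585 + 11974104176*√2*29^(¼)/6329585 ≈ -10073.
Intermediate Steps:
p(u) = √u
t(x) = 5 - 2*x*(x + √2*√x) (t(x) = 5 - (x + √(x + x))*(x + x) = 5 - (x + √(2*x))*2*x = 5 - (x + √2*√x)*2*x = 5 - 2*x*(x + √2*√x))
f/t(p(29)) = 889871/(5 - 2*(√29)² - 2*√2*(√29)^(3/2)) = 889871/(5 - 2*29 - 2*√2*29^(¾)) = 889871/(5 - 58 - 2*√2*29^(¾)) = 889871/(-53 - 2*√2*29^(¾))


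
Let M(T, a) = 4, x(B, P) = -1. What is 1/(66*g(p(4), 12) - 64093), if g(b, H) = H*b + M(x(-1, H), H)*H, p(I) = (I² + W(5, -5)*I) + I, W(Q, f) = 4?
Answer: -1/32413 ≈ -3.0852e-5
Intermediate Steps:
p(I) = I² + 5*I (p(I) = (I² + 4*I) + I = I² + 5*I)
g(b, H) = 4*H + H*b (g(b, H) = H*b + 4*H = 4*H + H*b)
1/(66*g(p(4), 12) - 64093) = 1/(66*(12*(4 + 4*(5 + 4))) - 64093) = 1/(66*(12*(4 + 4*9)) - 64093) = 1/(66*(12*(4 + 36)) - 64093) = 1/(66*(12*40) - 64093) = 1/(66*480 - 64093) = 1/(31680 - 64093) = 1/(-32413) = -1/32413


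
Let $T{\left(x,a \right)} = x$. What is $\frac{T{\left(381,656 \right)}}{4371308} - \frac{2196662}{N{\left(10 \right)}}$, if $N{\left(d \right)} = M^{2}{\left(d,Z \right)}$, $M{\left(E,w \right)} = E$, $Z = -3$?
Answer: $- \frac{2400571533949}{109282700} \approx -21967.0$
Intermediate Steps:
$N{\left(d \right)} = d^{2}$
$\frac{T{\left(381,656 \right)}}{4371308} - \frac{2196662}{N{\left(10 \right)}} = \frac{381}{4371308} - \frac{2196662}{10^{2}} = 381 \cdot \frac{1}{4371308} - \frac{2196662}{100} = \frac{381}{4371308} - \frac{1098331}{50} = - \frac{2400571533949}{109282700}$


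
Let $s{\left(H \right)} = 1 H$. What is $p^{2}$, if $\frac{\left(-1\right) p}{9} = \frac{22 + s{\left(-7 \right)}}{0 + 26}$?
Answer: $\frac{18225}{676} \approx 26.96$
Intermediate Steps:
$s{\left(H \right)} = H$
$p = - \frac{135}{26}$ ($p = - 9 \frac{22 - 7}{0 + 26} = - 9 \cdot \frac{15}{26} = - 9 \cdot 15 \cdot \frac{1}{26} = \left(-9\right) \frac{15}{26} = - \frac{135}{26} \approx -5.1923$)
$p^{2} = \left(- \frac{135}{26}\right)^{2} = \frac{18225}{676}$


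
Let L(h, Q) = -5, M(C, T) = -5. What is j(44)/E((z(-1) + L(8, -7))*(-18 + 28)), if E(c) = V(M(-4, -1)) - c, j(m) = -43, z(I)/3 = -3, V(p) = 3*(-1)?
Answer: -43/137 ≈ -0.31387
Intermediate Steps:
V(p) = -3
z(I) = -9 (z(I) = 3*(-3) = -9)
E(c) = -3 - c
j(44)/E((z(-1) + L(8, -7))*(-18 + 28)) = -43/(-3 - (-9 - 5)*(-18 + 28)) = -43/(-3 - (-14)*10) = -43/(-3 - 1*(-140)) = -43/(-3 + 140) = -43/137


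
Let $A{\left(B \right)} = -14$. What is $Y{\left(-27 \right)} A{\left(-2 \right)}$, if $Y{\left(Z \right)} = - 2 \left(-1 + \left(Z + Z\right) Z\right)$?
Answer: $40796$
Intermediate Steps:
$Y{\left(Z \right)} = 2 - 4 Z^{2}$ ($Y{\left(Z \right)} = - 2 \left(-1 + 2 Z Z\right) = - 2 \left(-1 + 2 Z^{2}\right) = 2 - 4 Z^{2}$)
$Y{\left(-27 \right)} A{\left(-2 \right)} = \left(2 - 4 \left(-27\right)^{2}\right) \left(-14\right) = \left(2 - 2916\right) \left(-14\right) = \left(-2914\right) \left(-14\right) = 40796$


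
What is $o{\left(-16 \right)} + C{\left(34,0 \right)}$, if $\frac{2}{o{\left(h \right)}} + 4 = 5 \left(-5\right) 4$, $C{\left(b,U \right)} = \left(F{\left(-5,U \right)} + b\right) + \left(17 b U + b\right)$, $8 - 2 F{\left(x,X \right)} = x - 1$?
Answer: $\frac{3899}{52} \approx 74.981$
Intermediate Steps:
$F{\left(x,X \right)} = \frac{9}{2} - \frac{x}{2}$ ($F{\left(x,X \right)} = 4 - \frac{x - 1}{2} = 4 - \frac{-1 + x}{2} = 4 - \left(- \frac{1}{2} + \frac{x}{2}\right) = \frac{9}{2} - \frac{x}{2}$)
$C{\left(b,U \right)} = 7 + 2 b + 17 U b$ ($C{\left(b,U \right)} = \left(\left(\frac{9}{2} - - \frac{5}{2}\right) + b\right) + \left(17 b U + b\right) = \left(\left(\frac{9}{2} + \frac{5}{2}\right) + b\right) + \left(17 U b + b\right) = \left(7 + b\right) + \left(b + 17 U b\right) = 7 + 2 b + 17 U b$)
$o{\left(h \right)} = - \frac{1}{52}$ ($o{\left(h \right)} = \frac{2}{-4 + 5 \left(-5\right) 4} = \frac{2}{-4 - 100} = \frac{2}{-104} = 2 \left(- \frac{1}{104}\right) = - \frac{1}{52}$)
$o{\left(-16 \right)} + C{\left(34,0 \right)} = - \frac{1}{52} + \left(7 + 2 \cdot 34 + 17 \cdot 0 \cdot 34\right) = - \frac{1}{52} + \left(7 + 68 + 0\right) = - \frac{1}{52} + 75 = \frac{3899}{52}$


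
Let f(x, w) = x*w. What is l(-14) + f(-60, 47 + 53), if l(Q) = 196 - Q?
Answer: -5790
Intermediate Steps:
f(x, w) = w*x
l(-14) + f(-60, 47 + 53) = (196 - 1*(-14)) + (47 + 53)*(-60) = (196 + 14) + 100*(-60) = 210 - 6000 = -5790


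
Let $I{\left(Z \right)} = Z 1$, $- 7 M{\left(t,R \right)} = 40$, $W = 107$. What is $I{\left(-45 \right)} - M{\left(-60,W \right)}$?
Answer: $- \frac{275}{7} \approx -39.286$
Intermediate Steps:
$M{\left(t,R \right)} = - \frac{40}{7}$ ($M{\left(t,R \right)} = \left(- \frac{1}{7}\right) 40 = - \frac{40}{7}$)
$I{\left(Z \right)} = Z$
$I{\left(-45 \right)} - M{\left(-60,W \right)} = -45 - - \frac{40}{7} = -45 + \frac{40}{7} = - \frac{275}{7}$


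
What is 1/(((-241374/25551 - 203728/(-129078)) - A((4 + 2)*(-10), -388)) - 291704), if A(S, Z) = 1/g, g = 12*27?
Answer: -6596143956/1924173498137581 ≈ -3.4280e-6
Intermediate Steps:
g = 324
A(S, Z) = 1/324
1/(((-241374/25551 - 203728/(-129078)) - A((4 + 2)*(-10), -388)) - 291704) = 1/(((-241374/25551 - 203728/(-129078)) - 1*1/324) - 291704) = 1/(((-241374*1/25551 - 203728*(-1/129078)) - 1/324) - 291704) = 1/(((-80458/8517 + 101864/64539) - 1/324) - 291704) = 1/((-1441701058/183226221 - 1/324) - 291704) = 1/(-51921596557/6596143956 - 291704) = 1/(-1924173498137581/6596143956) = -6596143956/1924173498137581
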